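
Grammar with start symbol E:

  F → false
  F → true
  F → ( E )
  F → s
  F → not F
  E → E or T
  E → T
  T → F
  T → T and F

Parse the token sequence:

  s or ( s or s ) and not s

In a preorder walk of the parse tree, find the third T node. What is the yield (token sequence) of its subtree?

( s or s )

[E [E [T [F s]]] or [T [T [F ( [E [E [T [F s]]] or [T [F s]]] )]] and [F not [F s]]]]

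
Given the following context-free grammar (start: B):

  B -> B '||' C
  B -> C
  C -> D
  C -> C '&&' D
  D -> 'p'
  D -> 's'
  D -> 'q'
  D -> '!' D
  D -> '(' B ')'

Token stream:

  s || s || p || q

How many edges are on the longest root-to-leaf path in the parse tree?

[B [B [B [B [C [D s]]] || [C [D s]]] || [C [D p]]] || [C [D q]]]

6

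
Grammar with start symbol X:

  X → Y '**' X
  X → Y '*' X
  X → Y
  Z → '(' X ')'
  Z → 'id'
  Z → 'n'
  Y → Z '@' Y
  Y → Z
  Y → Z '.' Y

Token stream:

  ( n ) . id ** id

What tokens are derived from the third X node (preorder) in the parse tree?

id

[X [Y [Z ( [X [Y [Z n]]] )] . [Y [Z id]]] ** [X [Y [Z id]]]]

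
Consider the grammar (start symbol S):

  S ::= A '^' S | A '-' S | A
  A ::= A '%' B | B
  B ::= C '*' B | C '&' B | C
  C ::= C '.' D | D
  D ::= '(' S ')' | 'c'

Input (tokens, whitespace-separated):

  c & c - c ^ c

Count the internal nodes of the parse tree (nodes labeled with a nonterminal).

[S [A [B [C [D c]] & [B [C [D c]]]]] - [S [A [B [C [D c]]]] ^ [S [A [B [C [D c]]]]]]]

18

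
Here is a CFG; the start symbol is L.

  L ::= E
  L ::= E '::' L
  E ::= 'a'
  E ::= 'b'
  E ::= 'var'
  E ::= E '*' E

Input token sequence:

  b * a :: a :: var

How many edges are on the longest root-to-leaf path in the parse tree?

[L [E [E b] * [E a]] :: [L [E a] :: [L [E var]]]]

4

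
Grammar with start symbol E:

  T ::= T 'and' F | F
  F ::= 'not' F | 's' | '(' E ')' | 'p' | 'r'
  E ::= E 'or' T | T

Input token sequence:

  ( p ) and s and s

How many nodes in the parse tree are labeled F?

4

[E [T [T [T [F ( [E [T [F p]]] )]] and [F s]] and [F s]]]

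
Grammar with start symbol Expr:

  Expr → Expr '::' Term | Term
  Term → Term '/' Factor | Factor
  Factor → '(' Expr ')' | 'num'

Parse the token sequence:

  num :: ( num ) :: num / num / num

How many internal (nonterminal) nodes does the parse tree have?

[Expr [Expr [Expr [Term [Factor num]]] :: [Term [Factor ( [Expr [Term [Factor num]]] )]]] :: [Term [Term [Term [Factor num]] / [Factor num]] / [Factor num]]]

16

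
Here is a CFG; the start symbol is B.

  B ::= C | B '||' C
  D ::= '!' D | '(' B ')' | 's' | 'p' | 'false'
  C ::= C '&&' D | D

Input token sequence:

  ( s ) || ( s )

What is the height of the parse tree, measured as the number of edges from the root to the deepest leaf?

[B [B [C [D ( [B [C [D s]]] )]]] || [C [D ( [B [C [D s]]] )]]]

7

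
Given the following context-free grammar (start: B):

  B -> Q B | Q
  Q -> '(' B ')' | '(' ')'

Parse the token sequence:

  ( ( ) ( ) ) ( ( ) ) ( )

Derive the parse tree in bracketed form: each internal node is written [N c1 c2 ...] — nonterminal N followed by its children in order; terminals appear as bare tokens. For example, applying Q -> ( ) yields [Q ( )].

B
Q B
( B ) B
( Q B ) B
( ( ) B ) B
( ( ) Q ) B
( ( ) ( ) ) B
( ( ) ( ) ) Q B
( ( ) ( ) ) ( B ) B
( ( ) ( ) ) ( Q ) B
( ( ) ( ) ) ( ( ) ) B
( ( ) ( ) ) ( ( ) ) Q
( ( ) ( ) ) ( ( ) ) ( )

[B [Q ( [B [Q ( )] [B [Q ( )]]] )] [B [Q ( [B [Q ( )]] )] [B [Q ( )]]]]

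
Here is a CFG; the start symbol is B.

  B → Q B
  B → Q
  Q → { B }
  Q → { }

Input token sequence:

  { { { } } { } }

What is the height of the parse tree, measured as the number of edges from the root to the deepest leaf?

[B [Q { [B [Q { [B [Q { }]] }] [B [Q { }]]] }]]

6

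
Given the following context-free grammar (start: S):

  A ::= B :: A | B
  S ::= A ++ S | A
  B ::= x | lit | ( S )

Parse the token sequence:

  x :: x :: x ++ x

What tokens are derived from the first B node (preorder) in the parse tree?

x

[S [A [B x] :: [A [B x] :: [A [B x]]]] ++ [S [A [B x]]]]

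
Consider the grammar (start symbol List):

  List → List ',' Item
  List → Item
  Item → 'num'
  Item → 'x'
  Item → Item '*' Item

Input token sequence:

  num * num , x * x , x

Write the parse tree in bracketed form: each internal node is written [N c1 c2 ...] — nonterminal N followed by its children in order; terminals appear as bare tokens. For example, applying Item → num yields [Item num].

List
List , Item
List , Item , Item
Item , Item , Item
Item * Item , Item , Item
num * Item , Item , Item
num * num , Item , Item
num * num , Item * Item , Item
num * num , x * Item , Item
num * num , x * x , Item
num * num , x * x , x

[List [List [List [Item [Item num] * [Item num]]] , [Item [Item x] * [Item x]]] , [Item x]]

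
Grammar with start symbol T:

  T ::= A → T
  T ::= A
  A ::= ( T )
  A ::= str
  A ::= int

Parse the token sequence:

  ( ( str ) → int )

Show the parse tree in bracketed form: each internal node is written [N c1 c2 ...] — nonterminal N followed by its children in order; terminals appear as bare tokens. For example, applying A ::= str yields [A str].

T
A
( T )
( A → T )
( ( T ) → T )
( ( A ) → T )
( ( str ) → T )
( ( str ) → A )
( ( str ) → int )

[T [A ( [T [A ( [T [A str]] )] → [T [A int]]] )]]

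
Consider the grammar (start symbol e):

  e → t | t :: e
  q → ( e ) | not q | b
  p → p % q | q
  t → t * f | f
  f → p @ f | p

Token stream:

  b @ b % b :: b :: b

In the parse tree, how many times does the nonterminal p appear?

5

[e [t [f [p [q b]] @ [f [p [p [q b]] % [q b]]]]] :: [e [t [f [p [q b]]]] :: [e [t [f [p [q b]]]]]]]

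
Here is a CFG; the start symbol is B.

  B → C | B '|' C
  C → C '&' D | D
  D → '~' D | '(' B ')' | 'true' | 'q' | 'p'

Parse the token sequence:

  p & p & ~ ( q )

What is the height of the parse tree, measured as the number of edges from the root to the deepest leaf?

7

[B [C [C [C [D p]] & [D p]] & [D ~ [D ( [B [C [D q]]] )]]]]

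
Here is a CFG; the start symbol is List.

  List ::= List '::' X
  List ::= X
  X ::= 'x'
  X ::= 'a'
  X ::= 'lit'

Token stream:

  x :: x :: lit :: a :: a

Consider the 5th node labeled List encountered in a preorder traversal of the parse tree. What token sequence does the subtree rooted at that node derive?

[List [List [List [List [List [X x]] :: [X x]] :: [X lit]] :: [X a]] :: [X a]]

x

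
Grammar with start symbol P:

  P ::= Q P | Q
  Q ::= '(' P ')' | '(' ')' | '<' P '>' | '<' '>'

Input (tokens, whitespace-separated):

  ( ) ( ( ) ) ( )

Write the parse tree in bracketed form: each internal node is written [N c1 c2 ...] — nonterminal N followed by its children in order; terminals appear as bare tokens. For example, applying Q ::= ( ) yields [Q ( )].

[P [Q ( )] [P [Q ( [P [Q ( )]] )] [P [Q ( )]]]]

P
Q P
( ) P
( ) Q P
( ) ( P ) P
( ) ( Q ) P
( ) ( ( ) ) P
( ) ( ( ) ) Q
( ) ( ( ) ) ( )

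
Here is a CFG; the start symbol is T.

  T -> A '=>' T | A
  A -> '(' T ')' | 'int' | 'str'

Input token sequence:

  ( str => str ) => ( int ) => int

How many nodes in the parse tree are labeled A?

6

[T [A ( [T [A str] => [T [A str]]] )] => [T [A ( [T [A int]] )] => [T [A int]]]]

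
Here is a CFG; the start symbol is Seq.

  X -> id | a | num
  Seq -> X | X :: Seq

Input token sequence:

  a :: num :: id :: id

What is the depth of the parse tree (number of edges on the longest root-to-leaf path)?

5

[Seq [X a] :: [Seq [X num] :: [Seq [X id] :: [Seq [X id]]]]]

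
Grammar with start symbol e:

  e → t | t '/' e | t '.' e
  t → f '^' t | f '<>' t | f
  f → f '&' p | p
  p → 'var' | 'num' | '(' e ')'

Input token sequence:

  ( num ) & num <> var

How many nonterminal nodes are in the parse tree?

[e [t [f [f [p ( [e [t [f [p num]]]] )]] & [p num]] <> [t [f [p var]]]]]

13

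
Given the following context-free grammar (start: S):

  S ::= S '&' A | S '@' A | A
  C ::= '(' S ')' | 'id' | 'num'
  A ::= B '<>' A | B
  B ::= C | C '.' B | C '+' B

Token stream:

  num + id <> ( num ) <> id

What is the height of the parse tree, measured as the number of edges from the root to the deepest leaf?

9

[S [A [B [C num] + [B [C id]]] <> [A [B [C ( [S [A [B [C num]]]] )]] <> [A [B [C id]]]]]]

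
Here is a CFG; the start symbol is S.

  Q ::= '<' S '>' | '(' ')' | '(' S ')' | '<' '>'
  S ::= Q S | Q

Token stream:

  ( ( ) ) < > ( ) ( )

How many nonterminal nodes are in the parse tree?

[S [Q ( [S [Q ( )]] )] [S [Q < >] [S [Q ( )] [S [Q ( )]]]]]

10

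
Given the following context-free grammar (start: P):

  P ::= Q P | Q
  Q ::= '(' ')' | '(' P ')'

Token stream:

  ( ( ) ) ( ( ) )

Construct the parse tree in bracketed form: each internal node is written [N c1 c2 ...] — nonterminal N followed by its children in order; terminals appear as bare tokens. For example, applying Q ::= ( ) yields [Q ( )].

P
Q P
( P ) P
( Q ) P
( ( ) ) P
( ( ) ) Q
( ( ) ) ( P )
( ( ) ) ( Q )
( ( ) ) ( ( ) )

[P [Q ( [P [Q ( )]] )] [P [Q ( [P [Q ( )]] )]]]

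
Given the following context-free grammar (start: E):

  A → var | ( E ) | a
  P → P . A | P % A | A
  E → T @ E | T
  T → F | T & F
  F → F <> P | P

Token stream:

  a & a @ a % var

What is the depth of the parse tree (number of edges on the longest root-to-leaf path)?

[E [T [T [F [P [A a]]]] & [F [P [A a]]]] @ [E [T [F [P [P [A a]] % [A var]]]]]]

7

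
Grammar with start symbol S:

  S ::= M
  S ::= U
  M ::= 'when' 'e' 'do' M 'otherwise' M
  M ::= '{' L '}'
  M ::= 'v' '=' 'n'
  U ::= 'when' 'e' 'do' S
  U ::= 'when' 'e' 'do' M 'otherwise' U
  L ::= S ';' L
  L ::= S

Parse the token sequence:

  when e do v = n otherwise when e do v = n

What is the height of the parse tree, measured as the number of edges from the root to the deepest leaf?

[S [U when e do [M v = n] otherwise [U when e do [S [M v = n]]]]]

5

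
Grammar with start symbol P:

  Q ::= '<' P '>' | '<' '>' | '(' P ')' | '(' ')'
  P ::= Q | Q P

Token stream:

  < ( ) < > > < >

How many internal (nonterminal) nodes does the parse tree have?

[P [Q < [P [Q ( )] [P [Q < >]]] >] [P [Q < >]]]

8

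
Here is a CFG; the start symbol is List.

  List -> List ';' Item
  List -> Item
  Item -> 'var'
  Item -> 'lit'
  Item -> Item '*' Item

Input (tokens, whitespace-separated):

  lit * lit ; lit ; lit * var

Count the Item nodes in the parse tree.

[List [List [List [Item [Item lit] * [Item lit]]] ; [Item lit]] ; [Item [Item lit] * [Item var]]]

7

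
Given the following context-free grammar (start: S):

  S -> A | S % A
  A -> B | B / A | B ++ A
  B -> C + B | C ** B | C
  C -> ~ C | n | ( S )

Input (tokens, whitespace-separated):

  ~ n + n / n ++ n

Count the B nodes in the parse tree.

4

[S [A [B [C ~ [C n]] + [B [C n]]] / [A [B [C n]] ++ [A [B [C n]]]]]]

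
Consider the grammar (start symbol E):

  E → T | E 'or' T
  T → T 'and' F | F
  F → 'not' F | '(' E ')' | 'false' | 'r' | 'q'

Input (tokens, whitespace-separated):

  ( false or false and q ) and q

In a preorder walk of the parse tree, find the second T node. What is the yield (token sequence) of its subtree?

[E [T [T [F ( [E [E [T [F false]]] or [T [T [F false]] and [F q]]] )]] and [F q]]]

( false or false and q )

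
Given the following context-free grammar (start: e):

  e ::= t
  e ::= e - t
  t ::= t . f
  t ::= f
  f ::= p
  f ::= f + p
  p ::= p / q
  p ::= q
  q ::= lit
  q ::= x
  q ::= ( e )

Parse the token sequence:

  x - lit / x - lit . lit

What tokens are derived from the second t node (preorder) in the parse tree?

[e [e [e [t [f [p [q x]]]]] - [t [f [p [p [q lit]] / [q x]]]]] - [t [t [f [p [q lit]]]] . [f [p [q lit]]]]]

lit / x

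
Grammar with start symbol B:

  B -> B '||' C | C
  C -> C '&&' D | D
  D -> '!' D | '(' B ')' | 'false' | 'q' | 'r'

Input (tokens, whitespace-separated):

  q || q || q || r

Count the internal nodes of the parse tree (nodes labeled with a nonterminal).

[B [B [B [B [C [D q]]] || [C [D q]]] || [C [D q]]] || [C [D r]]]

12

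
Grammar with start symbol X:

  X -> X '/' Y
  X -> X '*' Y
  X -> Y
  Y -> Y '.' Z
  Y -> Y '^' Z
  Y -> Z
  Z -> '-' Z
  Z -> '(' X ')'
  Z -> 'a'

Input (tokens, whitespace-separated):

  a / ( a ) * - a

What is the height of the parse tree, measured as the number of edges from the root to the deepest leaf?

[X [X [X [Y [Z a]]] / [Y [Z ( [X [Y [Z a]]] )]]] * [Y [Z - [Z a]]]]

7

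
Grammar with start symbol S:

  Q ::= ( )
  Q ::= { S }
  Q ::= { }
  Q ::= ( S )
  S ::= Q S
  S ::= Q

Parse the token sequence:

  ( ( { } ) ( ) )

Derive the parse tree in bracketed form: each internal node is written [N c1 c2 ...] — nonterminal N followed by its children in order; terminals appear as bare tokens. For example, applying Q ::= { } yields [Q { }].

S
Q
( S )
( Q S )
( ( S ) S )
( ( Q ) S )
( ( { } ) S )
( ( { } ) Q )
( ( { } ) ( ) )

[S [Q ( [S [Q ( [S [Q { }]] )] [S [Q ( )]]] )]]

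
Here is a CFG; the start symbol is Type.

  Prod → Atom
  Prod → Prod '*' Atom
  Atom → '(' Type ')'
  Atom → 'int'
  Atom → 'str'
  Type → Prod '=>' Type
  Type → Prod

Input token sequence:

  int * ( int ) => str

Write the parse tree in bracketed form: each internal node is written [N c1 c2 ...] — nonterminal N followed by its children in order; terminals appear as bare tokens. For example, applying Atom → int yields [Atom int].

Type
Prod => Type
Prod * Atom => Type
Atom * Atom => Type
int * Atom => Type
int * ( Type ) => Type
int * ( Prod ) => Type
int * ( Atom ) => Type
int * ( int ) => Type
int * ( int ) => Prod
int * ( int ) => Atom
int * ( int ) => str

[Type [Prod [Prod [Atom int]] * [Atom ( [Type [Prod [Atom int]]] )]] => [Type [Prod [Atom str]]]]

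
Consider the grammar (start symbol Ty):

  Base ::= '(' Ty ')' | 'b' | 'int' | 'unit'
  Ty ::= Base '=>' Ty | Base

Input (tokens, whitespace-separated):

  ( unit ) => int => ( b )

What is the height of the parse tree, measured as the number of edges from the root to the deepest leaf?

6

[Ty [Base ( [Ty [Base unit]] )] => [Ty [Base int] => [Ty [Base ( [Ty [Base b]] )]]]]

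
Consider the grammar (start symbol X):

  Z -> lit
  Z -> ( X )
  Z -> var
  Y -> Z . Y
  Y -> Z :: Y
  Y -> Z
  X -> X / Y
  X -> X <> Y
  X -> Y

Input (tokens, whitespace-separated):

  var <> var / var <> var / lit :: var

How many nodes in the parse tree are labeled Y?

6

[X [X [X [X [X [Y [Z var]]] <> [Y [Z var]]] / [Y [Z var]]] <> [Y [Z var]]] / [Y [Z lit] :: [Y [Z var]]]]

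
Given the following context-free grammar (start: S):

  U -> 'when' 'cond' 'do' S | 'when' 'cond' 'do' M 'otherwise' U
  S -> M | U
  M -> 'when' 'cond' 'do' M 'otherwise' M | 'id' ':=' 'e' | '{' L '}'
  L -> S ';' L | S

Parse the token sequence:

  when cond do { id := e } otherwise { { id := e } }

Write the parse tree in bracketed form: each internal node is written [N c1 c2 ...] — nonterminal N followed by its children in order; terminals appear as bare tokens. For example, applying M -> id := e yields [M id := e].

S
M
when cond do M otherwise M
when cond do { L } otherwise M
when cond do { S } otherwise M
when cond do { M } otherwise M
when cond do { id := e } otherwise M
when cond do { id := e } otherwise { L }
when cond do { id := e } otherwise { S }
when cond do { id := e } otherwise { M }
when cond do { id := e } otherwise { { L } }
when cond do { id := e } otherwise { { S } }
when cond do { id := e } otherwise { { M } }
when cond do { id := e } otherwise { { id := e } }

[S [M when cond do [M { [L [S [M id := e]]] }] otherwise [M { [L [S [M { [L [S [M id := e]]] }]]] }]]]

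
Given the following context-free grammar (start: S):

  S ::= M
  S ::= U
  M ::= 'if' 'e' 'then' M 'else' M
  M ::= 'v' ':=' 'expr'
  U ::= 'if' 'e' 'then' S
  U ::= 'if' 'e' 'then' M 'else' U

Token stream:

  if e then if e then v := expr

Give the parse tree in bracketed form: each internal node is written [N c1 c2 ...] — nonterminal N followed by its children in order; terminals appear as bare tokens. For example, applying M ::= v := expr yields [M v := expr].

S
U
if e then S
if e then U
if e then if e then S
if e then if e then M
if e then if e then v := expr

[S [U if e then [S [U if e then [S [M v := expr]]]]]]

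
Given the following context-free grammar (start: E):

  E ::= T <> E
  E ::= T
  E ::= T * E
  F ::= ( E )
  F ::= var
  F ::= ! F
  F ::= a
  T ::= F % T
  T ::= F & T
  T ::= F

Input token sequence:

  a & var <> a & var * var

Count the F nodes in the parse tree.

[E [T [F a] & [T [F var]]] <> [E [T [F a] & [T [F var]]] * [E [T [F var]]]]]

5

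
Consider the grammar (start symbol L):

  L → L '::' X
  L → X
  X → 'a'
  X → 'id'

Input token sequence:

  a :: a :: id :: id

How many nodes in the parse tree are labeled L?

4

[L [L [L [L [X a]] :: [X a]] :: [X id]] :: [X id]]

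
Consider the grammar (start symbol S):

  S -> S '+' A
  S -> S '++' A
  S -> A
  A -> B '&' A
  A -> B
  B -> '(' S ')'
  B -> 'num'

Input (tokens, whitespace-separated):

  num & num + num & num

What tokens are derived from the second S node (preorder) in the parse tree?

[S [S [A [B num] & [A [B num]]]] + [A [B num] & [A [B num]]]]

num & num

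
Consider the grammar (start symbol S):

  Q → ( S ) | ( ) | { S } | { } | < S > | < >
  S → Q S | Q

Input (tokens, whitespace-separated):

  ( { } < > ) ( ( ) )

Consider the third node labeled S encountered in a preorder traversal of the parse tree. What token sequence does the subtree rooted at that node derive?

< >

[S [Q ( [S [Q { }] [S [Q < >]]] )] [S [Q ( [S [Q ( )]] )]]]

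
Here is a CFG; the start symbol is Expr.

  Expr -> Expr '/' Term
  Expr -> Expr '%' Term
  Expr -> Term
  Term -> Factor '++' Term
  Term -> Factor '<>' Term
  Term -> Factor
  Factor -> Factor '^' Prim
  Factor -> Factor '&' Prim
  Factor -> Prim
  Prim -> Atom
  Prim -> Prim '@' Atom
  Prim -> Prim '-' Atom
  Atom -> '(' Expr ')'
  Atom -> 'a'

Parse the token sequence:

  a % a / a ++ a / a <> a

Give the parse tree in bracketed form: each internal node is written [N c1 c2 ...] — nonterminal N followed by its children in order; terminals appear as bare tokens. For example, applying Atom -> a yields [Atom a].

[Expr [Expr [Expr [Expr [Term [Factor [Prim [Atom a]]]]] % [Term [Factor [Prim [Atom a]]]]] / [Term [Factor [Prim [Atom a]]] ++ [Term [Factor [Prim [Atom a]]]]]] / [Term [Factor [Prim [Atom a]]] <> [Term [Factor [Prim [Atom a]]]]]]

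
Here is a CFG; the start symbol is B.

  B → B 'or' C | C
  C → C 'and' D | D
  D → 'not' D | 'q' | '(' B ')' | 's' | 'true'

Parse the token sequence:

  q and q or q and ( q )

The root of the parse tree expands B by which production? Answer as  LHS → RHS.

[B [B [C [C [D q]] and [D q]]] or [C [C [D q]] and [D ( [B [C [D q]]] )]]]

B → B 'or' C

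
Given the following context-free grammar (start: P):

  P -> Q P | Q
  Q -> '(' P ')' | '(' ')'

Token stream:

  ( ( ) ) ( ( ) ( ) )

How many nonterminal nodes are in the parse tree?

[P [Q ( [P [Q ( )]] )] [P [Q ( [P [Q ( )] [P [Q ( )]]] )]]]

10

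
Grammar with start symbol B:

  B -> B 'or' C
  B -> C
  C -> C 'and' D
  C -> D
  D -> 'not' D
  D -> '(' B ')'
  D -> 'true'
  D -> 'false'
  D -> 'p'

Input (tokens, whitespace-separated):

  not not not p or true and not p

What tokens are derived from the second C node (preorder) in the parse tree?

true and not p

[B [B [C [D not [D not [D not [D p]]]]]] or [C [C [D true]] and [D not [D p]]]]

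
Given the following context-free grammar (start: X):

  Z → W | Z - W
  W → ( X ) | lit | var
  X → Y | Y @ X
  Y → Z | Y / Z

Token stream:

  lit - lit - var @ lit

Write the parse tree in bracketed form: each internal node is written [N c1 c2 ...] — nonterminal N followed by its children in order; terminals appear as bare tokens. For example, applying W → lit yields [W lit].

X
Y @ X
Z @ X
Z - W @ X
Z - W - W @ X
W - W - W @ X
lit - W - W @ X
lit - lit - W @ X
lit - lit - var @ X
lit - lit - var @ Y
lit - lit - var @ Z
lit - lit - var @ W
lit - lit - var @ lit

[X [Y [Z [Z [Z [W lit]] - [W lit]] - [W var]]] @ [X [Y [Z [W lit]]]]]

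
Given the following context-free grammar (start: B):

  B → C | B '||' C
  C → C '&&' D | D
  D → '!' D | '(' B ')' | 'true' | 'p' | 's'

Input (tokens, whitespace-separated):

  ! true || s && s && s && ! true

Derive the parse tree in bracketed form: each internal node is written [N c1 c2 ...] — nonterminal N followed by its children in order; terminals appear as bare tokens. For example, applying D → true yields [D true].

[B [B [C [D ! [D true]]]] || [C [C [C [C [D s]] && [D s]] && [D s]] && [D ! [D true]]]]

B
B || C
C || C
D || C
! D || C
! true || C
! true || C && D
! true || C && D && D
! true || C && D && D && D
! true || D && D && D && D
! true || s && D && D && D
! true || s && s && D && D
! true || s && s && s && D
! true || s && s && s && ! D
! true || s && s && s && ! true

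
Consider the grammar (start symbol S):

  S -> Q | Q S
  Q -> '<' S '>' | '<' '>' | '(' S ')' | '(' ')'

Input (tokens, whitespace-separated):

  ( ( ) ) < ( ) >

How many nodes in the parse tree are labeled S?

[S [Q ( [S [Q ( )]] )] [S [Q < [S [Q ( )]] >]]]

4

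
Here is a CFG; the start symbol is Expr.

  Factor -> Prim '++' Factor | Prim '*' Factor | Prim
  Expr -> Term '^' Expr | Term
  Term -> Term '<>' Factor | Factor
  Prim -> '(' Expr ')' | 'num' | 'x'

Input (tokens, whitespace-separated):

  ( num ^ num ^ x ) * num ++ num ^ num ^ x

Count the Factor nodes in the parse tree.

[Expr [Term [Factor [Prim ( [Expr [Term [Factor [Prim num]]] ^ [Expr [Term [Factor [Prim num]]] ^ [Expr [Term [Factor [Prim x]]]]]] )] * [Factor [Prim num] ++ [Factor [Prim num]]]]] ^ [Expr [Term [Factor [Prim num]]] ^ [Expr [Term [Factor [Prim x]]]]]]

8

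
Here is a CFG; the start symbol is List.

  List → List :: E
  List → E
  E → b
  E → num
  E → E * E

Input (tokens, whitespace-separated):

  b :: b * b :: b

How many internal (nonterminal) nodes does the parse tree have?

8

[List [List [List [E b]] :: [E [E b] * [E b]]] :: [E b]]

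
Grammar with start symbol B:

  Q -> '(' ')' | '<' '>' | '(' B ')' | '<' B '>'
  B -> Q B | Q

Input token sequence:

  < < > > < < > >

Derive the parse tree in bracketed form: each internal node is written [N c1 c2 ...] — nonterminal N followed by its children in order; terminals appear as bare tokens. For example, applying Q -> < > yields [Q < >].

B
Q B
< B > B
< Q > B
< < > > B
< < > > Q
< < > > < B >
< < > > < Q >
< < > > < < > >

[B [Q < [B [Q < >]] >] [B [Q < [B [Q < >]] >]]]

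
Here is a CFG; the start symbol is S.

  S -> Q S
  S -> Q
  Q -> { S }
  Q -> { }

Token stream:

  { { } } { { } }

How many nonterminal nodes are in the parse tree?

8

[S [Q { [S [Q { }]] }] [S [Q { [S [Q { }]] }]]]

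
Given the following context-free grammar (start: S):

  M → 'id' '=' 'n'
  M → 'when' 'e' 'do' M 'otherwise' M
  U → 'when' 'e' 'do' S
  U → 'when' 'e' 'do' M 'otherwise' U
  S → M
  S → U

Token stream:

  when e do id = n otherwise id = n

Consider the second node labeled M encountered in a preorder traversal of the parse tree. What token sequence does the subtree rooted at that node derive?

[S [M when e do [M id = n] otherwise [M id = n]]]

id = n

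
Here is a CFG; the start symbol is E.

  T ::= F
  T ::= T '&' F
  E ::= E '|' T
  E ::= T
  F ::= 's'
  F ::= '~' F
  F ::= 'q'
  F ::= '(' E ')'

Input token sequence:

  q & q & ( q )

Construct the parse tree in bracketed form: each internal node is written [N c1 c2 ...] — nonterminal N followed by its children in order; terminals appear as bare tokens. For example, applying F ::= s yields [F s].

[E [T [T [T [F q]] & [F q]] & [F ( [E [T [F q]]] )]]]

E
T
T & F
T & F & F
F & F & F
q & F & F
q & q & F
q & q & ( E )
q & q & ( T )
q & q & ( F )
q & q & ( q )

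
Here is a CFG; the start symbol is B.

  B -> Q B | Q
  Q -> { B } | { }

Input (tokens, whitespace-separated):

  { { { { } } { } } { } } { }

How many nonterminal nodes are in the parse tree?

[B [Q { [B [Q { [B [Q { [B [Q { }]] }] [B [Q { }]]] }] [B [Q { }]]] }] [B [Q { }]]]

14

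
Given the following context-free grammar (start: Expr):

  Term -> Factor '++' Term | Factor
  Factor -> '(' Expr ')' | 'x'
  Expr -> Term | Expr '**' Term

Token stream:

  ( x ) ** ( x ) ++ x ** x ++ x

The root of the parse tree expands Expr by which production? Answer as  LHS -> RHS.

[Expr [Expr [Expr [Term [Factor ( [Expr [Term [Factor x]]] )]]] ** [Term [Factor ( [Expr [Term [Factor x]]] )] ++ [Term [Factor x]]]] ** [Term [Factor x] ++ [Term [Factor x]]]]

Expr -> Expr '**' Term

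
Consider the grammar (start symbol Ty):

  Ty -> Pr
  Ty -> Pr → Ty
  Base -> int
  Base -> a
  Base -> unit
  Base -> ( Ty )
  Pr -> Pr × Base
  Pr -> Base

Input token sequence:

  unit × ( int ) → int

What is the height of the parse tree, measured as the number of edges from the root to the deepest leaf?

6

[Ty [Pr [Pr [Base unit]] × [Base ( [Ty [Pr [Base int]]] )]] → [Ty [Pr [Base int]]]]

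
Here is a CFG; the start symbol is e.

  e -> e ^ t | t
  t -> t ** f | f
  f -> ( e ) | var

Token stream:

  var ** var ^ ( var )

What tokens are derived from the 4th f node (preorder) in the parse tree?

[e [e [t [t [f var]] ** [f var]]] ^ [t [f ( [e [t [f var]]] )]]]

var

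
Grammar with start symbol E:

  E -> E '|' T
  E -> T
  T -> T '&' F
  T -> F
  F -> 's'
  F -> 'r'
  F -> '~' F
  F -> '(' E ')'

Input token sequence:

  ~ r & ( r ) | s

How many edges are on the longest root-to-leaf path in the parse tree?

7

[E [E [T [T [F ~ [F r]]] & [F ( [E [T [F r]]] )]]] | [T [F s]]]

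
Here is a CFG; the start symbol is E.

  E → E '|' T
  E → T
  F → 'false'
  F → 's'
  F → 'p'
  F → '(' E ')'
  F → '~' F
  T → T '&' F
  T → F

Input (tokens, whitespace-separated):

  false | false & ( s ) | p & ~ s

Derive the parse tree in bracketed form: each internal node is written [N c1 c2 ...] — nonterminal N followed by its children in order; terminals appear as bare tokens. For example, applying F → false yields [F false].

[E [E [E [T [F false]]] | [T [T [F false]] & [F ( [E [T [F s]]] )]]] | [T [T [F p]] & [F ~ [F s]]]]

E
E | T
E | T | T
T | T | T
F | T | T
false | T | T
false | T & F | T
false | F & F | T
false | false & F | T
false | false & ( E ) | T
false | false & ( T ) | T
false | false & ( F ) | T
false | false & ( s ) | T
false | false & ( s ) | T & F
false | false & ( s ) | F & F
false | false & ( s ) | p & F
false | false & ( s ) | p & ~ F
false | false & ( s ) | p & ~ s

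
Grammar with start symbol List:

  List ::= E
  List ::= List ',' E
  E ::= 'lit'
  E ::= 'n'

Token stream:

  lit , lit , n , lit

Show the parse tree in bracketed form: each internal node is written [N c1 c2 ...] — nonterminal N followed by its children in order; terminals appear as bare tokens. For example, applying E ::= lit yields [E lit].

List
List , E
List , E , E
List , E , E , E
E , E , E , E
lit , E , E , E
lit , lit , E , E
lit , lit , n , E
lit , lit , n , lit

[List [List [List [List [E lit]] , [E lit]] , [E n]] , [E lit]]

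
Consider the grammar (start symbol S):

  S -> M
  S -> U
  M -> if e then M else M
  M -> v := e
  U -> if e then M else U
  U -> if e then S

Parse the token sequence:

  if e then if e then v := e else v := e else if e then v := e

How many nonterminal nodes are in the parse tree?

[S [U if e then [M if e then [M v := e] else [M v := e]] else [U if e then [S [M v := e]]]]]

8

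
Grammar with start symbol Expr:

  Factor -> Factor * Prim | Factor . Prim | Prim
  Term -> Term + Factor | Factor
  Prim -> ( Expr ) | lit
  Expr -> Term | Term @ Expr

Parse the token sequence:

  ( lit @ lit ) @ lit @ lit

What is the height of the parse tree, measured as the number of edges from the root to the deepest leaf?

[Expr [Term [Factor [Prim ( [Expr [Term [Factor [Prim lit]]] @ [Expr [Term [Factor [Prim lit]]]]] )]]] @ [Expr [Term [Factor [Prim lit]]] @ [Expr [Term [Factor [Prim lit]]]]]]

9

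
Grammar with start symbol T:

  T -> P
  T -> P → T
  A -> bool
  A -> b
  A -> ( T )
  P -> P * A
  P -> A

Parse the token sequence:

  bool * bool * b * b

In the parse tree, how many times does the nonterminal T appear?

1

[T [P [P [P [P [A bool]] * [A bool]] * [A b]] * [A b]]]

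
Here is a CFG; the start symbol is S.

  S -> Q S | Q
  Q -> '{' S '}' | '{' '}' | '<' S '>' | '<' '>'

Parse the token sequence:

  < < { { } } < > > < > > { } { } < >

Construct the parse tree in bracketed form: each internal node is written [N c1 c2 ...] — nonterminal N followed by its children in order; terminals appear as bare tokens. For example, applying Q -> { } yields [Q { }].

S
Q S
< S > S
< Q S > S
< < S > S > S
< < Q S > S > S
< < { S } S > S > S
< < { Q } S > S > S
< < { { } } S > S > S
< < { { } } Q > S > S
< < { { } } < > > S > S
< < { { } } < > > Q > S
< < { { } } < > > < > > S
< < { { } } < > > < > > Q S
< < { { } } < > > < > > { } S
< < { { } } < > > < > > { } Q S
< < { { } } < > > < > > { } { } S
< < { { } } < > > < > > { } { } Q
< < { { } } < > > < > > { } { } < >

[S [Q < [S [Q < [S [Q { [S [Q { }]] }] [S [Q < >]]] >] [S [Q < >]]] >] [S [Q { }] [S [Q { }] [S [Q < >]]]]]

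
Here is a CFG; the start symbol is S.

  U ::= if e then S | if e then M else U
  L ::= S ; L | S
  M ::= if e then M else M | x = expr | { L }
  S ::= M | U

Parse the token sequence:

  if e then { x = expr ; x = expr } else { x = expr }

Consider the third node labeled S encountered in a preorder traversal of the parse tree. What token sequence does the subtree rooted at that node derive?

[S [M if e then [M { [L [S [M x = expr]] ; [L [S [M x = expr]]]] }] else [M { [L [S [M x = expr]]] }]]]

x = expr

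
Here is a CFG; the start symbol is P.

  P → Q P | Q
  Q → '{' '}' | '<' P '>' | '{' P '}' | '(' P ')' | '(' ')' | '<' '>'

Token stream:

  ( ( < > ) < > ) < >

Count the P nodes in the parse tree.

5

[P [Q ( [P [Q ( [P [Q < >]] )] [P [Q < >]]] )] [P [Q < >]]]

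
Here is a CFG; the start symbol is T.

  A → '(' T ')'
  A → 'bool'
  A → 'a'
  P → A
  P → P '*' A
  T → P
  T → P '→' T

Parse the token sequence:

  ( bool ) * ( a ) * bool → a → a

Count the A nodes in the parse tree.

[T [P [P [P [A ( [T [P [A bool]]] )]] * [A ( [T [P [A a]]] )]] * [A bool]] → [T [P [A a]] → [T [P [A a]]]]]

7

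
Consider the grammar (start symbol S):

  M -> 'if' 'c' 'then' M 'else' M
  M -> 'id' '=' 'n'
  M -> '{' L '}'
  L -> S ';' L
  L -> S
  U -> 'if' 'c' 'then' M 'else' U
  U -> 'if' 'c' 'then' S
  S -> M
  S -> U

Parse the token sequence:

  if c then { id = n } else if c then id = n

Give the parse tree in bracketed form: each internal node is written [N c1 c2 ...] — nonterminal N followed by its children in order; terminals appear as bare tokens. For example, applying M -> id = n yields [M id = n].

[S [U if c then [M { [L [S [M id = n]]] }] else [U if c then [S [M id = n]]]]]

S
U
if c then M else U
if c then { L } else U
if c then { S } else U
if c then { M } else U
if c then { id = n } else U
if c then { id = n } else if c then S
if c then { id = n } else if c then M
if c then { id = n } else if c then id = n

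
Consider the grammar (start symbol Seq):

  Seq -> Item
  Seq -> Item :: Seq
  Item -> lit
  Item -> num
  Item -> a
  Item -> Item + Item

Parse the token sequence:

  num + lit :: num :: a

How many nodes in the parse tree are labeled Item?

[Seq [Item [Item num] + [Item lit]] :: [Seq [Item num] :: [Seq [Item a]]]]

5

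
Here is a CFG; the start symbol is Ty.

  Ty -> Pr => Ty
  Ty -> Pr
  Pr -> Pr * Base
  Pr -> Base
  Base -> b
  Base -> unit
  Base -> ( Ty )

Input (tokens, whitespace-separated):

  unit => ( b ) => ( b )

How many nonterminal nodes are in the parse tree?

15

[Ty [Pr [Base unit]] => [Ty [Pr [Base ( [Ty [Pr [Base b]]] )]] => [Ty [Pr [Base ( [Ty [Pr [Base b]]] )]]]]]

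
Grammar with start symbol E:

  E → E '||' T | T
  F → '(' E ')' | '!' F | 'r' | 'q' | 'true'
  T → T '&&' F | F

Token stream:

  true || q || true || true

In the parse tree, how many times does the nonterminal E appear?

[E [E [E [E [T [F true]]] || [T [F q]]] || [T [F true]]] || [T [F true]]]

4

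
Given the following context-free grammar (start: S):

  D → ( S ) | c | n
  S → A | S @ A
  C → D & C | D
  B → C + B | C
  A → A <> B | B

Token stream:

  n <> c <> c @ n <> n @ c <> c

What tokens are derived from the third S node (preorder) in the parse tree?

n <> c <> c

[S [S [S [A [A [A [B [C [D n]]]] <> [B [C [D c]]]] <> [B [C [D c]]]]] @ [A [A [B [C [D n]]]] <> [B [C [D n]]]]] @ [A [A [B [C [D c]]]] <> [B [C [D c]]]]]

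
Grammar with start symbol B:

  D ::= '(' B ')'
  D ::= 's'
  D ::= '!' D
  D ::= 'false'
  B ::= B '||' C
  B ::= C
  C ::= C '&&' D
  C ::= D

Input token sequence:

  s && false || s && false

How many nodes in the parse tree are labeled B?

2

[B [B [C [C [D s]] && [D false]]] || [C [C [D s]] && [D false]]]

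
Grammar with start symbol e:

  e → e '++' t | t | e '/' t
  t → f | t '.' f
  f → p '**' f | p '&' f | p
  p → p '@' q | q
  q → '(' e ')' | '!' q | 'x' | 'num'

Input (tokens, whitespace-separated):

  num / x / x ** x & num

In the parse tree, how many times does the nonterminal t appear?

[e [e [e [t [f [p [q num]]]]] / [t [f [p [q x]]]]] / [t [f [p [q x]] ** [f [p [q x]] & [f [p [q num]]]]]]]

3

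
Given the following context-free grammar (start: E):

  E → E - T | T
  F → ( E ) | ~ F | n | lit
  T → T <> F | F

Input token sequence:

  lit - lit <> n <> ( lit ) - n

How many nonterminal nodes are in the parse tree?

16

[E [E [E [T [F lit]]] - [T [T [T [F lit]] <> [F n]] <> [F ( [E [T [F lit]]] )]]] - [T [F n]]]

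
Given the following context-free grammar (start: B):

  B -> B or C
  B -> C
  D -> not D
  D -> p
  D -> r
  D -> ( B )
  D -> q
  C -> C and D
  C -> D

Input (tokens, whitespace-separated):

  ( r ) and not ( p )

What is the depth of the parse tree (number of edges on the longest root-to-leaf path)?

7

[B [C [C [D ( [B [C [D r]]] )]] and [D not [D ( [B [C [D p]]] )]]]]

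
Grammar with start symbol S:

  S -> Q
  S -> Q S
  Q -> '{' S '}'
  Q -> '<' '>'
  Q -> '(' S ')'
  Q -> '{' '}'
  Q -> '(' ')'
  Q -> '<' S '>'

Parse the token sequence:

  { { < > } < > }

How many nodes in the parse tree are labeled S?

[S [Q { [S [Q { [S [Q < >]] }] [S [Q < >]]] }]]

4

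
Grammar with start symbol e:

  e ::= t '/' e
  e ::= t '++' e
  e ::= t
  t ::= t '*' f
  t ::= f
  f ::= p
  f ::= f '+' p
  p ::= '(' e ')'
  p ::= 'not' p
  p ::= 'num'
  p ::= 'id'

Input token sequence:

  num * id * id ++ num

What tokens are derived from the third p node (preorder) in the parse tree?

id

[e [t [t [t [f [p num]]] * [f [p id]]] * [f [p id]]] ++ [e [t [f [p num]]]]]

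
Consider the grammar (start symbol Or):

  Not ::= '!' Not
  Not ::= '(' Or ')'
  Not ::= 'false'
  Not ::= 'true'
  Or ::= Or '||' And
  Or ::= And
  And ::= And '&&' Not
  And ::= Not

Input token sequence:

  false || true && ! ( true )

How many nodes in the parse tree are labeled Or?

[Or [Or [And [Not false]]] || [And [And [Not true]] && [Not ! [Not ( [Or [And [Not true]]] )]]]]

3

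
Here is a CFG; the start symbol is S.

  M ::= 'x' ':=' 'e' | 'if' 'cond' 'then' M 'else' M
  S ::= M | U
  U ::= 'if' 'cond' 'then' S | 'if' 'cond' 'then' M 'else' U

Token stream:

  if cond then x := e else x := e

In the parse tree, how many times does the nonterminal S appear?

[S [M if cond then [M x := e] else [M x := e]]]

1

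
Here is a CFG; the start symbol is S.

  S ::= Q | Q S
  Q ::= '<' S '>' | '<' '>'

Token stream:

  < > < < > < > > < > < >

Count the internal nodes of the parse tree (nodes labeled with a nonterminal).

12

[S [Q < >] [S [Q < [S [Q < >] [S [Q < >]]] >] [S [Q < >] [S [Q < >]]]]]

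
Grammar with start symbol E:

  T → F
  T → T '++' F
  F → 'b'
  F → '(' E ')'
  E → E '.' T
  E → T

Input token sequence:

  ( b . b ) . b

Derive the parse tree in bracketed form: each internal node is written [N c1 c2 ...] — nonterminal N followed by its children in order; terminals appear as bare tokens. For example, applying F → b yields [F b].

E
E . T
T . T
F . T
( E ) . T
( E . T ) . T
( T . T ) . T
( F . T ) . T
( b . T ) . T
( b . F ) . T
( b . b ) . T
( b . b ) . F
( b . b ) . b

[E [E [T [F ( [E [E [T [F b]]] . [T [F b]]] )]]] . [T [F b]]]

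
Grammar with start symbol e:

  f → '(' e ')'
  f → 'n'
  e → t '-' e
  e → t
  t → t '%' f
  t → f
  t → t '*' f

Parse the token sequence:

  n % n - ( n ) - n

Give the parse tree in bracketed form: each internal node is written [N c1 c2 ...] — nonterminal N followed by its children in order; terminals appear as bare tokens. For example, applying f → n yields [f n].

[e [t [t [f n]] % [f n]] - [e [t [f ( [e [t [f n]]] )]] - [e [t [f n]]]]]

e
t - e
t % f - e
f % f - e
n % f - e
n % n - e
n % n - t - e
n % n - f - e
n % n - ( e ) - e
n % n - ( t ) - e
n % n - ( f ) - e
n % n - ( n ) - e
n % n - ( n ) - t
n % n - ( n ) - f
n % n - ( n ) - n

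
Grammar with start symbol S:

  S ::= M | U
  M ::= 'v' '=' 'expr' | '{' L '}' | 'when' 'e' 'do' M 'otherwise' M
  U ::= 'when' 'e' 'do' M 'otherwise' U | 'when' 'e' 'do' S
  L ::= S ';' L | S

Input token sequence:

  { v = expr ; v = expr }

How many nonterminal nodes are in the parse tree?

[S [M { [L [S [M v = expr]] ; [L [S [M v = expr]]]] }]]

8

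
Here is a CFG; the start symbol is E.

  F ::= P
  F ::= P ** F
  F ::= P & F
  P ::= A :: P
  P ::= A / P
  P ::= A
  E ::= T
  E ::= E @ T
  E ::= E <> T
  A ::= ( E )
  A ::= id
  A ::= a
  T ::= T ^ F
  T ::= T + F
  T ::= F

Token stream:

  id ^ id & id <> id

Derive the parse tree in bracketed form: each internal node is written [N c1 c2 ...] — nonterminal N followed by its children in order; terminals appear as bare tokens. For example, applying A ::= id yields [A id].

E
E <> T
T <> T
T ^ F <> T
F ^ F <> T
P ^ F <> T
A ^ F <> T
id ^ F <> T
id ^ P & F <> T
id ^ A & F <> T
id ^ id & F <> T
id ^ id & P <> T
id ^ id & A <> T
id ^ id & id <> T
id ^ id & id <> F
id ^ id & id <> P
id ^ id & id <> A
id ^ id & id <> id

[E [E [T [T [F [P [A id]]]] ^ [F [P [A id]] & [F [P [A id]]]]]] <> [T [F [P [A id]]]]]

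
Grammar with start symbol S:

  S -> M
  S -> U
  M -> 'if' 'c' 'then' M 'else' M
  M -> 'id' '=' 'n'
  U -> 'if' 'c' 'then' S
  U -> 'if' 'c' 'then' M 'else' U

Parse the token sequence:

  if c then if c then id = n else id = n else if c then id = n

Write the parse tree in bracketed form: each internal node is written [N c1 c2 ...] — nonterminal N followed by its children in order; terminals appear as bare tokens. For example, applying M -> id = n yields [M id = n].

[S [U if c then [M if c then [M id = n] else [M id = n]] else [U if c then [S [M id = n]]]]]

S
U
if c then M else U
if c then if c then M else M else U
if c then if c then id = n else M else U
if c then if c then id = n else id = n else U
if c then if c then id = n else id = n else if c then S
if c then if c then id = n else id = n else if c then M
if c then if c then id = n else id = n else if c then id = n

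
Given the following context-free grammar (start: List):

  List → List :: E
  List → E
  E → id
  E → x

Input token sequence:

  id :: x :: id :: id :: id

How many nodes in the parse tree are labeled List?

[List [List [List [List [List [E id]] :: [E x]] :: [E id]] :: [E id]] :: [E id]]

5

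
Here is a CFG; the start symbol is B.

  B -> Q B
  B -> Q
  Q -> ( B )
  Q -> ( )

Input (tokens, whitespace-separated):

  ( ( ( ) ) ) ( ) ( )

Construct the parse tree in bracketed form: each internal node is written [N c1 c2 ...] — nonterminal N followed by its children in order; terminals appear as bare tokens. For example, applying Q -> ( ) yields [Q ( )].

B
Q B
( B ) B
( Q ) B
( ( B ) ) B
( ( Q ) ) B
( ( ( ) ) ) B
( ( ( ) ) ) Q B
( ( ( ) ) ) ( ) B
( ( ( ) ) ) ( ) Q
( ( ( ) ) ) ( ) ( )

[B [Q ( [B [Q ( [B [Q ( )]] )]] )] [B [Q ( )] [B [Q ( )]]]]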